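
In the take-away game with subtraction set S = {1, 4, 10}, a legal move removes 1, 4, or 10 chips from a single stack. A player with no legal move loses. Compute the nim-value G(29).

0

n :  0  1  2  3  4  5  6  7  8  9 10 11 12 13 14 15 16 17 18 19 20 21 22 23 24 25 26 27 28 29
G :  0  1  0  1  2  0  1  0  1  2  3  2  3  0  1  3  0  1  0  1  2  0  1  2  0  1  2  0  1  0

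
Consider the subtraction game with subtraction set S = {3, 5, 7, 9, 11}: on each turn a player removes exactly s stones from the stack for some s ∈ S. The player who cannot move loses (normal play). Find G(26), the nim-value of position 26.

G(0) = 0
G(1) = mex{} = 0
G(2) = mex{} = 0
G(3) = mex{0} = 1
G(4) = mex{0} = 1
G(5) = mex{0,0} = 1
G(6) = mex{1,0} = 2
G(7) = mex{1,0,0} = 2
G(8) = mex{1,1,0} = 2
G(9) = mex{2,1,0,0} = 3
G(10) = mex{2,1,1,0} = 3
G(11) = mex{2,2,1,0,0} = 3
G(12) = mex{3,2,1,1,0} = 4
G(13) = mex{3,2,2,1,0} = 4
G(14) = mex{3,3,2,1,1} = 0
G(15) = mex{4,3,2,2,1} = 0
G(16) = mex{4,3,3,2,1} = 0
G(17) = mex{0,4,3,2,2} = 1
G(18) = mex{0,4,3,3,2} = 1
G(19) = mex{0,0,4,3,2} = 1
G(20) = mex{1,0,4,3,3} = 2
G(21) = mex{1,0,0,4,3} = 2
G(22) = mex{1,1,0,4,3} = 2
G(23) = mex{2,1,0,0,4} = 3
G(24) = mex{2,1,1,0,4} = 3
G(25) = mex{2,2,1,0,0} = 3
G(26) = mex{3,2,1,1,0} = 4

4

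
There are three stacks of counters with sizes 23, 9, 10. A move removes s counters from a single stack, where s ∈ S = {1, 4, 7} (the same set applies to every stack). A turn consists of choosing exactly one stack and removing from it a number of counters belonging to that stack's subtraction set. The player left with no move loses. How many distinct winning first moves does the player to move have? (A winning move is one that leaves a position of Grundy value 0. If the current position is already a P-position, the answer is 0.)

2

All stacks use S = {1, 4, 7}:
n :  0  1  2  3  4  5  6  7  8  9 10 11 12 13 14 15 16 17 18 19 20 21 22 23
G :  0  1  0  1  2  0  1  2  0  1  0  1  2  0  1  2  0  1  0  1  2  0  1  2
Stack A: G(23) = 2.
Stack B: G(9) = 1.
Stack C: G(10) = 0.
Combined Grundy value = 2 ⊕ 1 ⊕ 0 = 3.
A winning move leaves total XOR = 0, i.e. changes one component's Grundy value g to g ⊕ X where X is the current total.
Stack A: need g' = 2⊕3 = 1. Options: 23−1→G=1, 23−4→G=1, 23−7→G=0. Hits: 2.
Stack B: need g' = 1⊕3 = 2. Options: 9−1→G=0, 9−4→G=0, 9−7→G=0. Hits: 0.
Stack C: need g' = 0⊕3 = 3. Options: 10−1→G=1, 10−4→G=1, 10−7→G=1. Hits: 0.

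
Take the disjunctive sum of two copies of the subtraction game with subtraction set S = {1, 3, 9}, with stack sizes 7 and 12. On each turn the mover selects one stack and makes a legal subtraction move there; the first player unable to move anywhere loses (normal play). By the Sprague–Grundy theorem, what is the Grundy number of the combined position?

All stacks use S = {1, 3, 9}:
G(0) = 0
G(1) = mex{0} = 1
G(2) = mex{1} = 0
G(3) = mex{0,0} = 1
G(4) = mex{1,1} = 0
G(5) = mex{0,0} = 1
G(6) = mex{1,1} = 0
G(7) = mex{0,0} = 1
G(8) = mex{1,1} = 0
G(9) = mex{0,0,0} = 1
G(10) = mex{1,1,1} = 0
G(11) = mex{0,0,0} = 1
G(12) = mex{1,1,1} = 0
Stack A: G(7) = 1.
Stack B: G(12) = 0.
Combined Grundy value = 1 ⊕ 0 = 1.

1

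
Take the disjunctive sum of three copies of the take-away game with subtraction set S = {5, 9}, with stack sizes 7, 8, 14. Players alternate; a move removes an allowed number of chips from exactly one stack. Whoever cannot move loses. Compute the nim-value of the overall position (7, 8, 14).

All stacks use S = {5, 9}:
G(0) = 0
G(1) = mex{} = 0
G(2) = mex{} = 0
G(3) = mex{} = 0
G(4) = mex{} = 0
G(5) = mex{0} = 1
G(6) = mex{0} = 1
G(7) = mex{0} = 1
G(8) = mex{0} = 1
G(9) = mex{0,0} = 1
G(10) = mex{1,0} = 2
G(11) = mex{1,0} = 2
G(12) = mex{1,0} = 2
G(13) = mex{1,0} = 2
G(14) = mex{1,1} = 0
Stack A: G(7) = 1.
Stack B: G(8) = 1.
Stack C: G(14) = 0.
Combined Grundy value = 1 ⊕ 1 ⊕ 0 = 0.

0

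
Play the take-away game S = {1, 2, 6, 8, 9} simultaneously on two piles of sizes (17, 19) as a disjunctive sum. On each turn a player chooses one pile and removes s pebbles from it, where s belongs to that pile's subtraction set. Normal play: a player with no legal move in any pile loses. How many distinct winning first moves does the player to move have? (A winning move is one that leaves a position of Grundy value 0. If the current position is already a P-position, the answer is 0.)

4

All piles use S = {1, 2, 6, 8, 9}:
n :  0  1  2  3  4  5  6  7  8  9 10 11 12 13 14 15 16 17 18 19
G :  0  1  2  0  1  2  3  0  1  2  0  1  2  3  0  1  2  0  1  2
Pile A: G(17) = 0.
Pile B: G(19) = 2.
Combined Grundy value = 0 ⊕ 2 = 2.
A winning move leaves total XOR = 0, i.e. changes one component's Grundy value g to g ⊕ X where X is the current total.
Pile A: need g' = 0⊕2 = 2. Options: 17−1→G=2, 17−2→G=1, 17−6→G=1, 17−8→G=2, 17−9→G=1. Hits: 2.
Pile B: need g' = 2⊕2 = 0. Options: 19−1→G=1, 19−2→G=0, 19−6→G=3, 19−8→G=1, 19−9→G=0. Hits: 2.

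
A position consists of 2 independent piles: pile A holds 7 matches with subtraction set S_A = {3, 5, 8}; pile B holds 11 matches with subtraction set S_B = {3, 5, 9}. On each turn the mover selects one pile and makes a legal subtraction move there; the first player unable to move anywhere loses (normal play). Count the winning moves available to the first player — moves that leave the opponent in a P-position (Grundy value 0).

Pile A, S = {3, 5, 8}:
n : 0 1 2 3 4 5 6 7
G : 0 0 0 1 1 1 2 2
G_A(7) = 2.
Pile B, S = {3, 5, 9}:
G(0) = 0
G(1) = mex{} = 0
G(2) = mex{} = 0
G(3) = mex{0} = 1
G(4) = mex{0} = 1
G(5) = mex{0,0} = 1
G(6) = mex{1,0} = 2
G(7) = mex{1,0} = 2
G(8) = mex{1,1} = 0
G(9) = mex{2,1,0} = 3
G(10) = mex{2,1,0} = 3
G(11) = mex{0,2,0} = 1
G_B(11) = 1.
Combined Grundy value = 2 ⊕ 1 = 3.
A winning move leaves total XOR = 0, i.e. changes one component's Grundy value g to g ⊕ X where X is the current total.
Pile A: need g' = 2⊕3 = 1. Options: 7−3→G=1, 7−5→G=0. Hits: 1.
Pile B: need g' = 1⊕3 = 2. Options: 11−3→G=0, 11−5→G=2, 11−9→G=0. Hits: 1.

2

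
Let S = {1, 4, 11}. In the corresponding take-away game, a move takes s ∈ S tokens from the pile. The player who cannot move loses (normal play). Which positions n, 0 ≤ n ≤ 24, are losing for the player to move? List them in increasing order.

n :  0  1  2  3  4  5  6  7  8  9 10 11 12 13 14 15 16 17 18 19 20 21 22 23 24
G :  0  1  0  1  2  0  1  0  1  2  0  1  0  1  2  0  1  0  1  2  0  1  0  1  2
P-positions are exactly the n with G(n) = 0.

0, 2, 5, 7, 10, 12, 15, 17, 20, 22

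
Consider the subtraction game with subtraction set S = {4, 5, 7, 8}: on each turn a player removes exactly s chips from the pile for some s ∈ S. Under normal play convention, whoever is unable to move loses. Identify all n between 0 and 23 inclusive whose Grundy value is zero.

0, 1, 2, 3, 12, 13, 14, 15

G(0) = 0
G(1) = mex{} = 0
G(2) = mex{} = 0
G(3) = mex{} = 0
G(4) = mex{0} = 1
G(5) = mex{0,0} = 1
G(6) = mex{0,0} = 1
G(7) = mex{0,0,0} = 1
G(8) = mex{1,0,0,0} = 2
G(9) = mex{1,1,0,0} = 2
G(10) = mex{1,1,0,0} = 2
G(11) = mex{1,1,1,0} = 2
G(12) = mex{2,1,1,1} = 0
G(13) = mex{2,2,1,1} = 0
G(14) = mex{2,2,1,1} = 0
G(15) = mex{2,2,2,1} = 0
G(16) = mex{0,2,2,2} = 1
G(17) = mex{0,0,2,2} = 1
G(18) = mex{0,0,2,2} = 1
G(19) = mex{0,0,0,2} = 1
G(20) = mex{1,0,0,0} = 2
G(21) = mex{1,1,0,0} = 2
G(22) = mex{1,1,0,0} = 2
G(23) = mex{1,1,1,0} = 2
P-positions are exactly the n with G(n) = 0.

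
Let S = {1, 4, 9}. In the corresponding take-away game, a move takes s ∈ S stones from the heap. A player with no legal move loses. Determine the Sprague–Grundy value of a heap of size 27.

0

G(0) = 0
G(1) = mex{0} = 1
G(2) = mex{1} = 0
G(3) = mex{0} = 1
G(4) = mex{1,0} = 2
G(5) = mex{2,1} = 0
G(6) = mex{0,0} = 1
G(7) = mex{1,1} = 0
G(8) = mex{0,2} = 1
G(9) = mex{1,0,0} = 2
G(10) = mex{2,1,1} = 0
G(11) = mex{0,0,0} = 1
G(12) = mex{1,1,1} = 0
G(13) = mex{0,2,2} = 1
G(14) = mex{1,0,0} = 2
G(15) = mex{2,1,1} = 0
G(16) = mex{0,0,0} = 1
G(17) = mex{1,1,1} = 0
G(18) = mex{0,2,2} = 1
G(19) = mex{1,0,0} = 2
G(20) = mex{2,1,1} = 0
G(21) = mex{0,0,0} = 1
G(22) = mex{1,1,1} = 0
G(23) = mex{0,2,2} = 1
G(24) = mex{1,0,0} = 2
G(25) = mex{2,1,1} = 0
G(26) = mex{0,0,0} = 1
G(27) = mex{1,1,1} = 0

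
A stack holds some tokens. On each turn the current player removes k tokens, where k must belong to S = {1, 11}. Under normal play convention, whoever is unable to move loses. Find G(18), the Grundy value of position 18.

G(0) = 0
G(1) = mex{0} = 1
G(2) = mex{1} = 0
G(3) = mex{0} = 1
G(4) = mex{1} = 0
G(5) = mex{0} = 1
G(6) = mex{1} = 0
G(7) = mex{0} = 1
G(8) = mex{1} = 0
G(9) = mex{0} = 1
G(10) = mex{1} = 0
G(11) = mex{0,0} = 1
G(12) = mex{1,1} = 0
G(13) = mex{0,0} = 1
G(14) = mex{1,1} = 0
G(15) = mex{0,0} = 1
G(16) = mex{1,1} = 0
G(17) = mex{0,0} = 1
G(18) = mex{1,1} = 0

0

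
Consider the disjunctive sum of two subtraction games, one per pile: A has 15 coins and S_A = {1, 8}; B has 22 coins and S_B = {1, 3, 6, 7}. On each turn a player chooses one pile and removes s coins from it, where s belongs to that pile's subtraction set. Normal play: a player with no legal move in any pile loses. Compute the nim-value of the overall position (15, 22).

2

Pile A, S = {1, 8}:
G(0) = 0
G(1) = mex{0} = 1
G(2) = mex{1} = 0
G(3) = mex{0} = 1
G(4) = mex{1} = 0
G(5) = mex{0} = 1
G(6) = mex{1} = 0
G(7) = mex{0} = 1
G(8) = mex{1,0} = 2
G(9) = mex{2,1} = 0
G(10) = mex{0,0} = 1
G(11) = mex{1,1} = 0
G(12) = mex{0,0} = 1
G(13) = mex{1,1} = 0
G(14) = mex{0,0} = 1
G(15) = mex{1,1} = 0
G_A(15) = 0.
Pile B, S = {1, 3, 6, 7}:
n :  0  1  2  3  4  5  6  7  8  9 10 11 12 13 14 15 16 17 18 19 20 21 22
G :  0  1  0  1  0  1  2  3  2  3  2  3  0  1  0  1  0  1  2  3  2  3  2
G_B(22) = 2.
Combined Grundy value = 0 ⊕ 2 = 2.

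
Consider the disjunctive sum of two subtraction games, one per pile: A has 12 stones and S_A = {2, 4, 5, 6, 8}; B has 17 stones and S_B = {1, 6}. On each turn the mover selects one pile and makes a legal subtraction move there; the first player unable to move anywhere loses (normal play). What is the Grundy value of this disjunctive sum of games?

0

Pile A, S = {2, 4, 5, 6, 8}:
n :  0  1  2  3  4  5  6  7  8  9 10 11 12
G :  0  0  1  1  2  2  3  3  4  4  0  0  1
G_A(12) = 1.
Pile B, S = {1, 6}:
G(0) = 0
G(1) = mex{0} = 1
G(2) = mex{1} = 0
G(3) = mex{0} = 1
G(4) = mex{1} = 0
G(5) = mex{0} = 1
G(6) = mex{1,0} = 2
G(7) = mex{2,1} = 0
G(8) = mex{0,0} = 1
G(9) = mex{1,1} = 0
G(10) = mex{0,0} = 1
G(11) = mex{1,1} = 0
G(12) = mex{0,2} = 1
G(13) = mex{1,0} = 2
G(14) = mex{2,1} = 0
G(15) = mex{0,0} = 1
G(16) = mex{1,1} = 0
G(17) = mex{0,0} = 1
G_B(17) = 1.
Combined Grundy value = 1 ⊕ 1 = 0.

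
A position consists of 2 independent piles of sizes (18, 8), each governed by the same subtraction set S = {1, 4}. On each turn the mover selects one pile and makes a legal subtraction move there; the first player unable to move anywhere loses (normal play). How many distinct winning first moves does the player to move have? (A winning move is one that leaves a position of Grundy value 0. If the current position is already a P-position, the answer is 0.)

All piles use S = {1, 4}:
G(0) = 0
G(1) = mex{0} = 1
G(2) = mex{1} = 0
G(3) = mex{0} = 1
G(4) = mex{1,0} = 2
G(5) = mex{2,1} = 0
G(6) = mex{0,0} = 1
G(7) = mex{1,1} = 0
G(8) = mex{0,2} = 1
G(9) = mex{1,0} = 2
G(10) = mex{2,1} = 0
G(11) = mex{0,0} = 1
G(12) = mex{1,1} = 0
G(13) = mex{0,2} = 1
G(14) = mex{1,0} = 2
G(15) = mex{2,1} = 0
G(16) = mex{0,0} = 1
G(17) = mex{1,1} = 0
G(18) = mex{0,2} = 1
Pile A: G(18) = 1.
Pile B: G(8) = 1.
Combined Grundy value = 1 ⊕ 1 = 0.
A winning move leaves total XOR = 0, i.e. changes one component's Grundy value g to g ⊕ X where X is the current total.
Pile A: target g' = 1⊕0 = 1, but every legal move changes the Grundy value (mex property), so 0 moves.
Pile B: target g' = 1⊕0 = 1, but every legal move changes the Grundy value (mex property), so 0 moves.

0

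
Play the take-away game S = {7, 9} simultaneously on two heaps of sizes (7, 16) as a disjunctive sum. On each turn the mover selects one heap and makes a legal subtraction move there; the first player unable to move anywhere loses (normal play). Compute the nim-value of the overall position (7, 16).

1

All heaps use S = {7, 9}:
G(0) = 0
G(1) = mex{} = 0
G(2) = mex{} = 0
G(3) = mex{} = 0
G(4) = mex{} = 0
G(5) = mex{} = 0
G(6) = mex{} = 0
G(7) = mex{0} = 1
G(8) = mex{0} = 1
G(9) = mex{0,0} = 1
G(10) = mex{0,0} = 1
G(11) = mex{0,0} = 1
G(12) = mex{0,0} = 1
G(13) = mex{0,0} = 1
G(14) = mex{1,0} = 2
G(15) = mex{1,0} = 2
G(16) = mex{1,1} = 0
Heap A: G(7) = 1.
Heap B: G(16) = 0.
Combined Grundy value = 1 ⊕ 0 = 1.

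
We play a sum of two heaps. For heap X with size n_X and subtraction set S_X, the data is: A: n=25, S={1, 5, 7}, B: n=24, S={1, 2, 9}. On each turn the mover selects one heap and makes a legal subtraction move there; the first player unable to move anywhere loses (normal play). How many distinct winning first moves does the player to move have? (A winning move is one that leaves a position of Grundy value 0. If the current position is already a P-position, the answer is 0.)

Heap A, S = {1, 5, 7}:
G(0) = 0
G(1) = mex{0} = 1
G(2) = mex{1} = 0
G(3) = mex{0} = 1
G(4) = mex{1} = 0
G(5) = mex{0,0} = 1
G(6) = mex{1,1} = 0
G(7) = mex{0,0,0} = 1
G(8) = mex{1,1,1} = 0
G(9) = mex{0,0,0} = 1
G(10) = mex{1,1,1} = 0
G(11) = mex{0,0,0} = 1
G(12) = mex{1,1,1} = 0
G(13) = mex{0,0,0} = 1
G(14) = mex{1,1,1} = 0
G(15) = mex{0,0,0} = 1
G(16) = mex{1,1,1} = 0
G(17) = mex{0,0,0} = 1
G(18) = mex{1,1,1} = 0
G(19) = mex{0,0,0} = 1
G(20) = mex{1,1,1} = 0
G(21) = mex{0,0,0} = 1
G(22) = mex{1,1,1} = 0
G(23) = mex{0,0,0} = 1
G(24) = mex{1,1,1} = 0
G(25) = mex{0,0,0} = 1
G_A(25) = 1.
Heap B, S = {1, 2, 9}:
n :  0  1  2  3  4  5  6  7  8  9 10 11 12 13 14 15 16 17 18 19 20 21 22 23 24
G :  0  1  2  0  1  2  0  1  2  3  0  1  2  0  1  2  0  1  2  3  0  1  2  0  1
G_B(24) = 1.
Combined Grundy value = 1 ⊕ 1 = 0.
A winning move leaves total XOR = 0, i.e. changes one component's Grundy value g to g ⊕ X where X is the current total.
Heap A: target g' = 1⊕0 = 1, but every legal move changes the Grundy value (mex property), so 0 moves.
Heap B: target g' = 1⊕0 = 1, but every legal move changes the Grundy value (mex property), so 0 moves.

0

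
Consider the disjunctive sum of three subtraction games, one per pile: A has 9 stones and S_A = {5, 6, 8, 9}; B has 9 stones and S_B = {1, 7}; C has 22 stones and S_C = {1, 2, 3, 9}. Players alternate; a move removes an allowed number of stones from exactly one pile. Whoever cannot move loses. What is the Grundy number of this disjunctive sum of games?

Pile A, S = {5, 6, 8, 9}:
G(0) = 0
G(1) = mex{} = 0
G(2) = mex{} = 0
G(3) = mex{} = 0
G(4) = mex{} = 0
G(5) = mex{0} = 1
G(6) = mex{0,0} = 1
G(7) = mex{0,0} = 1
G(8) = mex{0,0,0} = 1
G(9) = mex{0,0,0,0} = 1
G_A(9) = 1.
Pile B, S = {1, 7}:
G(0) = 0
G(1) = mex{0} = 1
G(2) = mex{1} = 0
G(3) = mex{0} = 1
G(4) = mex{1} = 0
G(5) = mex{0} = 1
G(6) = mex{1} = 0
G(7) = mex{0,0} = 1
G(8) = mex{1,1} = 0
G(9) = mex{0,0} = 1
G_B(9) = 1.
Pile C, S = {1, 2, 3, 9}:
G(0) = 0
G(1) = mex{0} = 1
G(2) = mex{1,0} = 2
G(3) = mex{2,1,0} = 3
G(4) = mex{3,2,1} = 0
G(5) = mex{0,3,2} = 1
G(6) = mex{1,0,3} = 2
G(7) = mex{2,1,0} = 3
G(8) = mex{3,2,1} = 0
G(9) = mex{0,3,2,0} = 1
G(10) = mex{1,0,3,1} = 2
G(11) = mex{2,1,0,2} = 3
G(12) = mex{3,2,1,3} = 0
G(13) = mex{0,3,2,0} = 1
G(14) = mex{1,0,3,1} = 2
G(15) = mex{2,1,0,2} = 3
G(16) = mex{3,2,1,3} = 0
G(17) = mex{0,3,2,0} = 1
G(18) = mex{1,0,3,1} = 2
G(19) = mex{2,1,0,2} = 3
G(20) = mex{3,2,1,3} = 0
G(21) = mex{0,3,2,0} = 1
G(22) = mex{1,0,3,1} = 2
G_C(22) = 2.
Combined Grundy value = 1 ⊕ 1 ⊕ 2 = 2.

2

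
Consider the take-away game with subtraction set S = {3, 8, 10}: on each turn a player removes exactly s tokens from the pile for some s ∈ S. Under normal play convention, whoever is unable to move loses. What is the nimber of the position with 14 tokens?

2

n :  0  1  2  3  4  5  6  7  8  9 10 11 12 13 14
G :  0  0  0  1  1  1  0  0  2  1  1  3  2  0  2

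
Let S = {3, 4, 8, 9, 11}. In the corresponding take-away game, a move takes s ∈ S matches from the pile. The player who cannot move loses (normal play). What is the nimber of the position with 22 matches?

G(0) = 0
G(1) = mex{} = 0
G(2) = mex{} = 0
G(3) = mex{0} = 1
G(4) = mex{0,0} = 1
G(5) = mex{0,0} = 1
G(6) = mex{1,0} = 2
G(7) = mex{1,1} = 0
G(8) = mex{1,1,0} = 2
G(9) = mex{2,1,0,0} = 3
G(10) = mex{0,2,0,0} = 1
G(11) = mex{2,0,1,0,0} = 3
G(12) = mex{3,2,1,1,0} = 4
G(13) = mex{1,3,1,1,0} = 2
G(14) = mex{3,1,2,1,1} = 0
G(15) = mex{4,3,0,2,1} = 5
G(16) = mex{2,4,2,0,1} = 3
G(17) = mex{0,2,3,2,2} = 1
G(18) = mex{5,0,1,3,0} = 2
G(19) = mex{3,5,3,1,2} = 0
G(20) = mex{1,3,4,3,3} = 0
G(21) = mex{2,1,2,4,1} = 0
G(22) = mex{0,2,0,2,3} = 1

1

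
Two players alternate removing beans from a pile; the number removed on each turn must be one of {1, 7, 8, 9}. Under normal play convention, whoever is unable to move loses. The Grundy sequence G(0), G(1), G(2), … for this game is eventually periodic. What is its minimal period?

16

n :  0  1  2  3  4  5  6  7  8  9 10 11 12 13 14 15 16 17 18 19 20 21 22 23 24 25 26 27 28 29 30 31 32 33
G :  0  1  0  1  0  1  0  1  2  3  2  3  2  3  2  3  0  1  0  1  0  1  0  1  2  3  2  3  2  3  2  3  0  1
G(n+16) = G(n) holds for n = 0,…,8 (a full window of length max(S) = 9), so the sequence is purely periodic with period 16.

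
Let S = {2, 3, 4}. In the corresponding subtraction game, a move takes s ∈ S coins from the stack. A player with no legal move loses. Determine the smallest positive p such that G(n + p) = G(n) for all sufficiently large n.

G(0) = 0
G(1) = mex{} = 0
G(2) = mex{0} = 1
G(3) = mex{0,0} = 1
G(4) = mex{1,0,0} = 2
G(5) = mex{1,1,0} = 2
G(6) = mex{2,1,1} = 0
G(7) = mex{2,2,1} = 0
G(8) = mex{0,2,2} = 1
G(9) = mex{0,0,2} = 1
G(10) = mex{1,0,0} = 2
G(11) = mex{1,1,0} = 2
G(12) = mex{2,1,1} = 0
G(13) = mex{2,2,1} = 0
G(14) = mex{0,2,2} = 1
G(n+6) = G(n) holds for n = 0,…,3 (a full window of length max(S) = 4), so the sequence is purely periodic with period 6.

6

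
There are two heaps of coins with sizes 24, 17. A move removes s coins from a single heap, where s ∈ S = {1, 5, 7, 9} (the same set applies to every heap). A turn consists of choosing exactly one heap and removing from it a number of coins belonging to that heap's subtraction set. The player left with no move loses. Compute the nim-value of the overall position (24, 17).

1

All heaps use S = {1, 5, 7, 9}:
G(0) = 0
G(1) = mex{0} = 1
G(2) = mex{1} = 0
G(3) = mex{0} = 1
G(4) = mex{1} = 0
G(5) = mex{0,0} = 1
G(6) = mex{1,1} = 0
G(7) = mex{0,0,0} = 1
G(8) = mex{1,1,1} = 0
G(9) = mex{0,0,0,0} = 1
G(10) = mex{1,1,1,1} = 0
G(11) = mex{0,0,0,0} = 1
G(12) = mex{1,1,1,1} = 0
G(13) = mex{0,0,0,0} = 1
G(14) = mex{1,1,1,1} = 0
G(15) = mex{0,0,0,0} = 1
G(16) = mex{1,1,1,1} = 0
G(17) = mex{0,0,0,0} = 1
G(18) = mex{1,1,1,1} = 0
G(19) = mex{0,0,0,0} = 1
G(20) = mex{1,1,1,1} = 0
G(21) = mex{0,0,0,0} = 1
G(22) = mex{1,1,1,1} = 0
G(23) = mex{0,0,0,0} = 1
G(24) = mex{1,1,1,1} = 0
Heap A: G(24) = 0.
Heap B: G(17) = 1.
Combined Grundy value = 0 ⊕ 1 = 1.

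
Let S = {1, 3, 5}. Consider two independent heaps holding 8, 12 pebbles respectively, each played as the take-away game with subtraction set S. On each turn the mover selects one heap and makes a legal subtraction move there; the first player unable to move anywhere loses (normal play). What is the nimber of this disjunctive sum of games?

0

All heaps use S = {1, 3, 5}:
n :  0  1  2  3  4  5  6  7  8  9 10 11 12
G :  0  1  0  1  0  1  0  1  0  1  0  1  0
Heap A: G(8) = 0.
Heap B: G(12) = 0.
Combined Grundy value = 0 ⊕ 0 = 0.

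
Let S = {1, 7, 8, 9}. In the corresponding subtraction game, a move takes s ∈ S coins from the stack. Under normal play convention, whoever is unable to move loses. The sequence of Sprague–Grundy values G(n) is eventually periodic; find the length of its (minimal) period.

16

n :  0  1  2  3  4  5  6  7  8  9 10 11 12 13 14 15 16 17 18 19 20 21 22 23 24 25 26 27 28 29 30 31 32 33
G :  0  1  0  1  0  1  0  1  2  3  2  3  2  3  2  3  0  1  0  1  0  1  0  1  2  3  2  3  2  3  2  3  0  1
G(n+16) = G(n) holds for n = 0,…,8 (a full window of length max(S) = 9), so the sequence is purely periodic with period 16.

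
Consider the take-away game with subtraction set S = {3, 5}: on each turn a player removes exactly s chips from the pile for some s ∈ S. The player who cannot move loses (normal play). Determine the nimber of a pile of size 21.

G(0) = 0
G(1) = mex{} = 0
G(2) = mex{} = 0
G(3) = mex{0} = 1
G(4) = mex{0} = 1
G(5) = mex{0,0} = 1
G(6) = mex{1,0} = 2
G(7) = mex{1,0} = 2
G(8) = mex{1,1} = 0
G(9) = mex{2,1} = 0
G(10) = mex{2,1} = 0
G(11) = mex{0,2} = 1
G(12) = mex{0,2} = 1
G(13) = mex{0,0} = 1
G(14) = mex{1,0} = 2
G(15) = mex{1,0} = 2
G(16) = mex{1,1} = 0
G(17) = mex{2,1} = 0
G(18) = mex{2,1} = 0
G(19) = mex{0,2} = 1
G(20) = mex{0,2} = 1
G(21) = mex{0,0} = 1

1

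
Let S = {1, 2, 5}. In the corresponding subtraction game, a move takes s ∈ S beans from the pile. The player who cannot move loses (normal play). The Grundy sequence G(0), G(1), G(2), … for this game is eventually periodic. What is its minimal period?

G(0) = 0
G(1) = mex{0} = 1
G(2) = mex{1,0} = 2
G(3) = mex{2,1} = 0
G(4) = mex{0,2} = 1
G(5) = mex{1,0,0} = 2
G(6) = mex{2,1,1} = 0
G(7) = mex{0,2,2} = 1
G(8) = mex{1,0,0} = 2
G(9) = mex{2,1,1} = 0
G(10) = mex{0,2,2} = 1
G(11) = mex{1,0,0} = 2
G(12) = mex{2,1,1} = 0
G(13) = mex{0,2,2} = 1
G(14) = mex{1,0,0} = 2
G(n+3) = G(n) holds for n = 0,…,4 (a full window of length max(S) = 5), so the sequence is purely periodic with period 3.

3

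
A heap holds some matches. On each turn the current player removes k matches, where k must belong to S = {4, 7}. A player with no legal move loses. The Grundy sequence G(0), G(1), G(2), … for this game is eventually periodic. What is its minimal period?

11

n :  0  1  2  3  4  5  6  7  8  9 10 11 12 13 14 15 16 17 18 19 20 21 22 23
G :  0  0  0  0  1  1  1  1  2  2  2  0  0  0  0  1  1  1  1  2  2  2  0  0
G(n+11) = G(n) holds for n = 0,…,6 (a full window of length max(S) = 7), so the sequence is purely periodic with period 11.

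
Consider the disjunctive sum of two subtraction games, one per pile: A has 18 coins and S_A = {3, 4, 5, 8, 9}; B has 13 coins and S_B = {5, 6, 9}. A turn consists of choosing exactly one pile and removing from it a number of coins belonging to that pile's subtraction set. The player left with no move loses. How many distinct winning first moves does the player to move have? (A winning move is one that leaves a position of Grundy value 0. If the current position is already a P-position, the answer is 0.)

0

Pile A, S = {3, 4, 5, 8, 9}:
n :  0  1  2  3  4  5  6  7  8  9 10 11 12 13 14 15 16 17 18
G :  0  0  0  1  1  1  2  2  2  3  3  3  0  0  0  1  1  1  2
G_A(18) = 2.
Pile B, S = {5, 6, 9}:
G(0) = 0
G(1) = mex{} = 0
G(2) = mex{} = 0
G(3) = mex{} = 0
G(4) = mex{} = 0
G(5) = mex{0} = 1
G(6) = mex{0,0} = 1
G(7) = mex{0,0} = 1
G(8) = mex{0,0} = 1
G(9) = mex{0,0,0} = 1
G(10) = mex{1,0,0} = 2
G(11) = mex{1,1,0} = 2
G(12) = mex{1,1,0} = 2
G(13) = mex{1,1,0} = 2
G_B(13) = 2.
Combined Grundy value = 2 ⊕ 2 = 0.
A winning move leaves total XOR = 0, i.e. changes one component's Grundy value g to g ⊕ X where X is the current total.
Pile A: target g' = 2⊕0 = 2, but every legal move changes the Grundy value (mex property), so 0 moves.
Pile B: target g' = 2⊕0 = 2, but every legal move changes the Grundy value (mex property), so 0 moves.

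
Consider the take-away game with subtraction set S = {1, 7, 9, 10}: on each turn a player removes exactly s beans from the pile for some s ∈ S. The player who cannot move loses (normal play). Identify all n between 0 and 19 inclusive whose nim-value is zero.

G(0) = 0
G(1) = mex{0} = 1
G(2) = mex{1} = 0
G(3) = mex{0} = 1
G(4) = mex{1} = 0
G(5) = mex{0} = 1
G(6) = mex{1} = 0
G(7) = mex{0,0} = 1
G(8) = mex{1,1} = 0
G(9) = mex{0,0,0} = 1
G(10) = mex{1,1,1,0} = 2
G(11) = mex{2,0,0,1} = 3
G(12) = mex{3,1,1,0} = 2
G(13) = mex{2,0,0,1} = 3
G(14) = mex{3,1,1,0} = 2
G(15) = mex{2,0,0,1} = 3
G(16) = mex{3,1,1,0} = 2
G(17) = mex{2,2,0,1} = 3
G(18) = mex{3,3,1,0} = 2
G(19) = mex{2,2,2,1} = 0
P-positions are exactly the n with G(n) = 0.

0, 2, 4, 6, 8, 19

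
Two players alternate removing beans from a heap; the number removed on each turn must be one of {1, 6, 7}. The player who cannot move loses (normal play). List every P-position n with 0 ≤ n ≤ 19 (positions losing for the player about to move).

n :  0  1  2  3  4  5  6  7  8  9 10 11 12 13 14 15 16 17 18 19
G :  0  1  0  1  0  1  2  3  2  3  2  3  0  1  0  1  0  1  2  3
P-positions are exactly the n with G(n) = 0.

0, 2, 4, 12, 14, 16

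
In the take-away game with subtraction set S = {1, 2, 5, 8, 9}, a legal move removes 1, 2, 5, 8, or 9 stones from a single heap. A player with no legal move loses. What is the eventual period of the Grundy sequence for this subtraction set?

10

n :  0  1  2  3  4  5  6  7  8  9 10 11 12 13 14 15 16 17 18 19 20 21
G :  0  1  2  0  1  2  0  1  2  3  0  1  2  0  1  2  0  1  2  3  0  1
G(n+10) = G(n) holds for n = 0,…,8 (a full window of length max(S) = 9), so the sequence is purely periodic with period 10.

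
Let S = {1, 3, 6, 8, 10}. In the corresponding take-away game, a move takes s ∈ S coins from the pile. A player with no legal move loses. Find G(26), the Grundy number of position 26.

2

G(0) = 0
G(1) = mex{0} = 1
G(2) = mex{1} = 0
G(3) = mex{0,0} = 1
G(4) = mex{1,1} = 0
G(5) = mex{0,0} = 1
G(6) = mex{1,1,0} = 2
G(7) = mex{2,0,1} = 3
G(8) = mex{3,1,0,0} = 2
G(9) = mex{2,2,1,1} = 0
G(10) = mex{0,3,0,0,0} = 1
G(11) = mex{1,2,1,1,1} = 0
G(12) = mex{0,0,2,0,0} = 1
G(13) = mex{1,1,3,1,1} = 0
G(14) = mex{0,0,2,2,0} = 1
G(15) = mex{1,1,0,3,1} = 2
G(16) = mex{2,0,1,2,2} = 3
G(17) = mex{3,1,0,0,3} = 2
G(18) = mex{2,2,1,1,2} = 0
G(19) = mex{0,3,0,0,0} = 1
G(20) = mex{1,2,1,1,1} = 0
G(21) = mex{0,0,2,0,0} = 1
G(22) = mex{1,1,3,1,1} = 0
G(23) = mex{0,0,2,2,0} = 1
G(24) = mex{1,1,0,3,1} = 2
G(25) = mex{2,0,1,2,2} = 3
G(26) = mex{3,1,0,0,3} = 2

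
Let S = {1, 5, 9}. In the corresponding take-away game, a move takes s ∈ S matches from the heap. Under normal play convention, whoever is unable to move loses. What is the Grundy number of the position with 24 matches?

G(0) = 0
G(1) = mex{0} = 1
G(2) = mex{1} = 0
G(3) = mex{0} = 1
G(4) = mex{1} = 0
G(5) = mex{0,0} = 1
G(6) = mex{1,1} = 0
G(7) = mex{0,0} = 1
G(8) = mex{1,1} = 0
G(9) = mex{0,0,0} = 1
G(10) = mex{1,1,1} = 0
G(11) = mex{0,0,0} = 1
G(12) = mex{1,1,1} = 0
G(13) = mex{0,0,0} = 1
G(14) = mex{1,1,1} = 0
G(15) = mex{0,0,0} = 1
G(16) = mex{1,1,1} = 0
G(17) = mex{0,0,0} = 1
G(18) = mex{1,1,1} = 0
G(19) = mex{0,0,0} = 1
G(20) = mex{1,1,1} = 0
G(21) = mex{0,0,0} = 1
G(22) = mex{1,1,1} = 0
G(23) = mex{0,0,0} = 1
G(24) = mex{1,1,1} = 0

0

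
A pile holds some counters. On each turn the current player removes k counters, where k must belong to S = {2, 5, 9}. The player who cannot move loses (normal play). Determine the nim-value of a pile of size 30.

1

n :  0  1  2  3  4  5  6  7  8  9 10 11 12 13 14 15 16 17 18 19 20 21 22 23 24 25 26 27 28 29 30
G :  0  0  1  1  0  2  1  0  0  1  1  0  2  1  0  0  1  1  0  2  1  0  0  1  1  0  2  1  0  0  1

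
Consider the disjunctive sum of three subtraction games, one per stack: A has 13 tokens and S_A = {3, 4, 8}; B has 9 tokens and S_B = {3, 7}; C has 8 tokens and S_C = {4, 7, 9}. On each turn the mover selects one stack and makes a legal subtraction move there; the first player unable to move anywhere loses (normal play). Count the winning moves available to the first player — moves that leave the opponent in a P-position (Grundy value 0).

Stack A, S = {3, 4, 8}:
G(0) = 0
G(1) = mex{} = 0
G(2) = mex{} = 0
G(3) = mex{0} = 1
G(4) = mex{0,0} = 1
G(5) = mex{0,0} = 1
G(6) = mex{1,0} = 2
G(7) = mex{1,1} = 0
G(8) = mex{1,1,0} = 2
G(9) = mex{2,1,0} = 3
G(10) = mex{0,2,0} = 1
G(11) = mex{2,0,1} = 3
G(12) = mex{3,2,1} = 0
G(13) = mex{1,3,1} = 0
G_A(13) = 0.
Stack B, S = {3, 7}:
n : 0 1 2 3 4 5 6 7 8 9
G : 0 0 0 1 1 1 0 2 2 1
G_B(9) = 1.
Stack C, S = {4, 7, 9}:
G(0) = 0
G(1) = mex{} = 0
G(2) = mex{} = 0
G(3) = mex{} = 0
G(4) = mex{0} = 1
G(5) = mex{0} = 1
G(6) = mex{0} = 1
G(7) = mex{0,0} = 1
G(8) = mex{1,0} = 2
G_C(8) = 2.
Combined Grundy value = 0 ⊕ 1 ⊕ 2 = 3.
A winning move leaves total XOR = 0, i.e. changes one component's Grundy value g to g ⊕ X where X is the current total.
Stack A: need g' = 0⊕3 = 3. Options: 13−3→G=1, 13−4→G=3, 13−8→G=1. Hits: 1.
Stack B: need g' = 1⊕3 = 2. Options: 9−3→G=0, 9−7→G=0. Hits: 0.
Stack C: need g' = 2⊕3 = 1. Options: 8−4→G=1, 8−7→G=0. Hits: 1.

2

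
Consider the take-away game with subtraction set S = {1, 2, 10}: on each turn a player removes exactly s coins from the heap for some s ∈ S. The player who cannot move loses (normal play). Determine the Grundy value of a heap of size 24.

0

G(0) = 0
G(1) = mex{0} = 1
G(2) = mex{1,0} = 2
G(3) = mex{2,1} = 0
G(4) = mex{0,2} = 1
G(5) = mex{1,0} = 2
G(6) = mex{2,1} = 0
G(7) = mex{0,2} = 1
G(8) = mex{1,0} = 2
G(9) = mex{2,1} = 0
G(10) = mex{0,2,0} = 1
G(11) = mex{1,0,1} = 2
G(12) = mex{2,1,2} = 0
G(13) = mex{0,2,0} = 1
G(14) = mex{1,0,1} = 2
G(15) = mex{2,1,2} = 0
G(16) = mex{0,2,0} = 1
G(17) = mex{1,0,1} = 2
G(18) = mex{2,1,2} = 0
G(19) = mex{0,2,0} = 1
G(20) = mex{1,0,1} = 2
G(21) = mex{2,1,2} = 0
G(22) = mex{0,2,0} = 1
G(23) = mex{1,0,1} = 2
G(24) = mex{2,1,2} = 0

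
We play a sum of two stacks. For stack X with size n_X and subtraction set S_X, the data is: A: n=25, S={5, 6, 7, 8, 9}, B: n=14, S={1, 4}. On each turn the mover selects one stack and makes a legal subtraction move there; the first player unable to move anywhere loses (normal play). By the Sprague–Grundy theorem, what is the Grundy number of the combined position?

0

Stack A, S = {5, 6, 7, 8, 9}:
G(0) = 0
G(1) = mex{} = 0
G(2) = mex{} = 0
G(3) = mex{} = 0
G(4) = mex{} = 0
G(5) = mex{0} = 1
G(6) = mex{0,0} = 1
G(7) = mex{0,0,0} = 1
G(8) = mex{0,0,0,0} = 1
G(9) = mex{0,0,0,0,0} = 1
G(10) = mex{1,0,0,0,0} = 2
G(11) = mex{1,1,0,0,0} = 2
G(12) = mex{1,1,1,0,0} = 2
G(13) = mex{1,1,1,1,0} = 2
G(14) = mex{1,1,1,1,1} = 0
G(15) = mex{2,1,1,1,1} = 0
G(16) = mex{2,2,1,1,1} = 0
G(17) = mex{2,2,2,1,1} = 0
G(18) = mex{2,2,2,2,1} = 0
G(19) = mex{0,2,2,2,2} = 1
G(20) = mex{0,0,2,2,2} = 1
G(21) = mex{0,0,0,2,2} = 1
G(22) = mex{0,0,0,0,2} = 1
G(23) = mex{0,0,0,0,0} = 1
G(24) = mex{1,0,0,0,0} = 2
G(25) = mex{1,1,0,0,0} = 2
G_A(25) = 2.
Stack B, S = {1, 4}:
n :  0  1  2  3  4  5  6  7  8  9 10 11 12 13 14
G :  0  1  0  1  2  0  1  0  1  2  0  1  0  1  2
G_B(14) = 2.
Combined Grundy value = 2 ⊕ 2 = 0.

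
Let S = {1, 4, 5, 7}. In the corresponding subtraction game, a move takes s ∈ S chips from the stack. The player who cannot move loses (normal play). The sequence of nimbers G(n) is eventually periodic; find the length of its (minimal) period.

n :  0  1  2  3  4  5  6  7  8  9 10 11 12 13 14 15 16 17
G :  0  1  0  1  2  3  2  3  0  1  0  1  2  3  2  3  0  1
G(n+8) = G(n) holds for n = 0,…,6 (a full window of length max(S) = 7), so the sequence is purely periodic with period 8.

8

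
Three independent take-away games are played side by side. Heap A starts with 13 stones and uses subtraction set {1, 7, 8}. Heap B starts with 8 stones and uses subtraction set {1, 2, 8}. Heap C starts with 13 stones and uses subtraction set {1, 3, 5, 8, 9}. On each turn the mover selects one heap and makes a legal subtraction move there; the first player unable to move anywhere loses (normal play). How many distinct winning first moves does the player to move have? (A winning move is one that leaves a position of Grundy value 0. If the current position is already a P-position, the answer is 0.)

4

Heap A, S = {1, 7, 8}:
G(0) = 0
G(1) = mex{0} = 1
G(2) = mex{1} = 0
G(3) = mex{0} = 1
G(4) = mex{1} = 0
G(5) = mex{0} = 1
G(6) = mex{1} = 0
G(7) = mex{0,0} = 1
G(8) = mex{1,1,0} = 2
G(9) = mex{2,0,1} = 3
G(10) = mex{3,1,0} = 2
G(11) = mex{2,0,1} = 3
G(12) = mex{3,1,0} = 2
G(13) = mex{2,0,1} = 3
G_A(13) = 3.
Heap B, S = {1, 2, 8}:
G(0) = 0
G(1) = mex{0} = 1
G(2) = mex{1,0} = 2
G(3) = mex{2,1} = 0
G(4) = mex{0,2} = 1
G(5) = mex{1,0} = 2
G(6) = mex{2,1} = 0
G(7) = mex{0,2} = 1
G(8) = mex{1,0,0} = 2
G_B(8) = 2.
Heap C, S = {1, 3, 5, 8, 9}:
G(0) = 0
G(1) = mex{0} = 1
G(2) = mex{1} = 0
G(3) = mex{0,0} = 1
G(4) = mex{1,1} = 0
G(5) = mex{0,0,0} = 1
G(6) = mex{1,1,1} = 0
G(7) = mex{0,0,0} = 1
G(8) = mex{1,1,1,0} = 2
G(9) = mex{2,0,0,1,0} = 3
G(10) = mex{3,1,1,0,1} = 2
G(11) = mex{2,2,0,1,0} = 3
G(12) = mex{3,3,1,0,1} = 2
G(13) = mex{2,2,2,1,0} = 3
G_C(13) = 3.
Combined Grundy value = 3 ⊕ 2 ⊕ 3 = 2.
A winning move leaves total XOR = 0, i.e. changes one component's Grundy value g to g ⊕ X where X is the current total.
Heap A: need g' = 3⊕2 = 1. Options: 13−1→G=2, 13−7→G=0, 13−8→G=1. Hits: 1.
Heap B: need g' = 2⊕2 = 0. Options: 8−1→G=1, 8−2→G=0, 8−8→G=0. Hits: 2.
Heap C: need g' = 3⊕2 = 1. Options: 13−1→G=2, 13−3→G=2, 13−5→G=2, 13−8→G=1, 13−9→G=0. Hits: 1.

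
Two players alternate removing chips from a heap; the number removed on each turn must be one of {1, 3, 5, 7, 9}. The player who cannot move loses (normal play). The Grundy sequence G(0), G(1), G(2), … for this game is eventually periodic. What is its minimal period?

G(0) = 0
G(1) = mex{0} = 1
G(2) = mex{1} = 0
G(3) = mex{0,0} = 1
G(4) = mex{1,1} = 0
G(5) = mex{0,0,0} = 1
G(6) = mex{1,1,1} = 0
G(7) = mex{0,0,0,0} = 1
G(8) = mex{1,1,1,1} = 0
G(9) = mex{0,0,0,0,0} = 1
G(10) = mex{1,1,1,1,1} = 0
G(11) = mex{0,0,0,0,0} = 1
G(12) = mex{1,1,1,1,1} = 0
G(13) = mex{0,0,0,0,0} = 1
G(14) = mex{1,1,1,1,1} = 0
G(n+2) = G(n) holds for n = 0,…,8 (a full window of length max(S) = 9), so the sequence is purely periodic with period 2.

2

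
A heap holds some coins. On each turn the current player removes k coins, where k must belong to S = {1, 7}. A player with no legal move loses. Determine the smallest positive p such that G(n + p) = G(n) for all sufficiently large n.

n :  0  1  2  3  4  5  6  7  8  9 10 11 12 13 14
G :  0  1  0  1  0  1  0  1  0  1  0  1  0  1  0
G(n+2) = G(n) holds for n = 0,…,6 (a full window of length max(S) = 7), so the sequence is purely periodic with period 2.

2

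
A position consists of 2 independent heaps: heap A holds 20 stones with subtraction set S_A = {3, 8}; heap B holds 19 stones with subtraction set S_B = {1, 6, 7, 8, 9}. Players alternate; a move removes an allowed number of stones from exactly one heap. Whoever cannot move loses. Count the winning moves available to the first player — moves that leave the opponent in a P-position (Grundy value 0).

Heap A, S = {3, 8}:
G(0) = 0
G(1) = mex{} = 0
G(2) = mex{} = 0
G(3) = mex{0} = 1
G(4) = mex{0} = 1
G(5) = mex{0} = 1
G(6) = mex{1} = 0
G(7) = mex{1} = 0
G(8) = mex{1,0} = 2
G(9) = mex{0,0} = 1
G(10) = mex{0,0} = 1
G(11) = mex{2,1} = 0
G(12) = mex{1,1} = 0
G(13) = mex{1,1} = 0
G(14) = mex{0,0} = 1
G(15) = mex{0,0} = 1
G(16) = mex{0,2} = 1
G(17) = mex{1,1} = 0
G(18) = mex{1,1} = 0
G(19) = mex{1,0} = 2
G(20) = mex{0,0} = 1
G_A(20) = 1.
Heap B, S = {1, 6, 7, 8, 9}:
G(0) = 0
G(1) = mex{0} = 1
G(2) = mex{1} = 0
G(3) = mex{0} = 1
G(4) = mex{1} = 0
G(5) = mex{0} = 1
G(6) = mex{1,0} = 2
G(7) = mex{2,1,0} = 3
G(8) = mex{3,0,1,0} = 2
G(9) = mex{2,1,0,1,0} = 3
G(10) = mex{3,0,1,0,1} = 2
G(11) = mex{2,1,0,1,0} = 3
G(12) = mex{3,2,1,0,1} = 4
G(13) = mex{4,3,2,1,0} = 5
G(14) = mex{5,2,3,2,1} = 0
G(15) = mex{0,3,2,3,2} = 1
G(16) = mex{1,2,3,2,3} = 0
G(17) = mex{0,3,2,3,2} = 1
G(18) = mex{1,4,3,2,3} = 0
G(19) = mex{0,5,4,3,2} = 1
G_B(19) = 1.
Combined Grundy value = 1 ⊕ 1 = 0.
A winning move leaves total XOR = 0, i.e. changes one component's Grundy value g to g ⊕ X where X is the current total.
Heap A: target g' = 1⊕0 = 1, but every legal move changes the Grundy value (mex property), so 0 moves.
Heap B: target g' = 1⊕0 = 1, but every legal move changes the Grundy value (mex property), so 0 moves.

0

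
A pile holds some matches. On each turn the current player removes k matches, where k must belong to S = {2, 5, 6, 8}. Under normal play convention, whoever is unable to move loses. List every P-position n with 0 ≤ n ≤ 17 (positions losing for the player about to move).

G(0) = 0
G(1) = mex{} = 0
G(2) = mex{0} = 1
G(3) = mex{0} = 1
G(4) = mex{1} = 0
G(5) = mex{1,0} = 2
G(6) = mex{0,0,0} = 1
G(7) = mex{2,1,0} = 3
G(8) = mex{1,1,1,0} = 2
G(9) = mex{3,0,1,0} = 2
G(10) = mex{2,2,0,1} = 3
G(11) = mex{2,1,2,1} = 0
G(12) = mex{3,3,1,0} = 2
G(13) = mex{0,2,3,2} = 1
G(14) = mex{2,2,2,1} = 0
G(15) = mex{1,3,2,3} = 0
G(16) = mex{0,0,3,2} = 1
G(17) = mex{0,2,0,2} = 1
P-positions are exactly the n with G(n) = 0.

0, 1, 4, 11, 14, 15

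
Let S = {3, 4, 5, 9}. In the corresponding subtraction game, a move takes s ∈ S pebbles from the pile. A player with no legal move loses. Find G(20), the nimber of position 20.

n :  0  1  2  3  4  5  6  7  8  9 10 11 12 13 14 15 16 17 18 19 20
G :  0  0  0  1  1  1  2  2  0  3  3  1  4  2  0  0  0  1  1  1  2

2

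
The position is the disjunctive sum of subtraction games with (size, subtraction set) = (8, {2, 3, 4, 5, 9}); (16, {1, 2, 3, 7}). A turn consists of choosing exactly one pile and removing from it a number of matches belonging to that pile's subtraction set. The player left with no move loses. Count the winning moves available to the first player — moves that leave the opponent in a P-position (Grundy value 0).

0

Pile A, S = {2, 3, 4, 5, 9}:
G(0) = 0
G(1) = mex{} = 0
G(2) = mex{0} = 1
G(3) = mex{0,0} = 1
G(4) = mex{1,0,0} = 2
G(5) = mex{1,1,0,0} = 2
G(6) = mex{2,1,1,0} = 3
G(7) = mex{2,2,1,1} = 0
G(8) = mex{3,2,2,1} = 0
G_A(8) = 0.
Pile B, S = {1, 2, 3, 7}:
n :  0  1  2  3  4  5  6  7  8  9 10 11 12 13 14 15 16
G :  0  1  2  3  0  1  2  3  0  1  2  3  0  1  2  3  0
G_B(16) = 0.
Combined Grundy value = 0 ⊕ 0 = 0.
A winning move leaves total XOR = 0, i.e. changes one component's Grundy value g to g ⊕ X where X is the current total.
Pile A: target g' = 0⊕0 = 0, but every legal move changes the Grundy value (mex property), so 0 moves.
Pile B: target g' = 0⊕0 = 0, but every legal move changes the Grundy value (mex property), so 0 moves.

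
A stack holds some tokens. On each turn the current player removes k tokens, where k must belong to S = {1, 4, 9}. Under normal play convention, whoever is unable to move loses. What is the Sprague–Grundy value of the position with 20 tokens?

0

n :  0  1  2  3  4  5  6  7  8  9 10 11 12 13 14 15 16 17 18 19 20
G :  0  1  0  1  2  0  1  0  1  2  0  1  0  1  2  0  1  0  1  2  0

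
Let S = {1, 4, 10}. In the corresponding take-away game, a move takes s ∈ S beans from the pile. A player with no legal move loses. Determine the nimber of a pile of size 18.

n :  0  1  2  3  4  5  6  7  8  9 10 11 12 13 14 15 16 17 18
G :  0  1  0  1  2  0  1  0  1  2  3  2  3  0  1  3  0  1  0

0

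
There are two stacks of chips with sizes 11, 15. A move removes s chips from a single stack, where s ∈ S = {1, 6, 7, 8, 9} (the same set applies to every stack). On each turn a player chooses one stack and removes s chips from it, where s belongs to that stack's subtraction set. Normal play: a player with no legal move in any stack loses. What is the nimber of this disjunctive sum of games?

2

All stacks use S = {1, 6, 7, 8, 9}:
n :  0  1  2  3  4  5  6  7  8  9 10 11 12 13 14 15
G :  0  1  0  1  0  1  2  3  2  3  2  3  4  5  0  1
Stack A: G(11) = 3.
Stack B: G(15) = 1.
Combined Grundy value = 3 ⊕ 1 = 2.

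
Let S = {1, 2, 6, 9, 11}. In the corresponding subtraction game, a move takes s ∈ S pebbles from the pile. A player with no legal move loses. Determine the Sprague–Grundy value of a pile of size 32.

2

G(0) = 0
G(1) = mex{0} = 1
G(2) = mex{1,0} = 2
G(3) = mex{2,1} = 0
G(4) = mex{0,2} = 1
G(5) = mex{1,0} = 2
G(6) = mex{2,1,0} = 3
G(7) = mex{3,2,1} = 0
G(8) = mex{0,3,2} = 1
G(9) = mex{1,0,0,0} = 2
G(10) = mex{2,1,1,1} = 0
G(11) = mex{0,2,2,2,0} = 1
G(12) = mex{1,0,3,0,1} = 2
G(13) = mex{2,1,0,1,2} = 3
G(14) = mex{3,2,1,2,0} = 4
G(15) = mex{4,3,2,3,1} = 0
G(16) = mex{0,4,0,0,2} = 1
G(17) = mex{1,0,1,1,3} = 2
G(18) = mex{2,1,2,2,0} = 3
G(19) = mex{3,2,3,0,1} = 4
G(20) = mex{4,3,4,1,2} = 0
G(21) = mex{0,4,0,2,0} = 1
G(22) = mex{1,0,1,3,1} = 2
G(23) = mex{2,1,2,4,2} = 0
G(24) = mex{0,2,3,0,3} = 1
G(25) = mex{1,0,4,1,4} = 2
G(26) = mex{2,1,0,2,0} = 3
G(27) = mex{3,2,1,3,1} = 0
G(28) = mex{0,3,2,4,2} = 1
G(29) = mex{1,0,0,0,3} = 2
G(30) = mex{2,1,1,1,4} = 0
G(31) = mex{0,2,2,2,0} = 1
G(32) = mex{1,0,3,0,1} = 2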